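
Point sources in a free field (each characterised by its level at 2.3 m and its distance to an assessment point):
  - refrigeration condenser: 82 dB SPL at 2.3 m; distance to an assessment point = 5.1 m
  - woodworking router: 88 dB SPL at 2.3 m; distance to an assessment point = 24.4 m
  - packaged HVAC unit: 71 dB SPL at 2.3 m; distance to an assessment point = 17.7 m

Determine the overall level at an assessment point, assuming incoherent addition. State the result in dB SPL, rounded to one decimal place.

Propagate each source to the receiver with L = L_ref − 20·log₁₀(r/r_ref), then add intensities.
refrigeration condenser: 82 − 20·log₁₀(5.1/2.3) = 82 − 6.92 = 75.08 dB SPL.
woodworking router: 88 − 20·log₁₀(24.4/2.3) = 88 − 20.51 = 67.49 dB SPL.
packaged HVAC unit: 71 − 20·log₁₀(17.7/2.3) = 71 − 17.72 = 53.28 dB SPL.
Σ 10^(L/10) = 3.805e+07 → L_total = 10·log₁₀(3.805e+07) = 75.80 dB SPL.

75.8 dB SPL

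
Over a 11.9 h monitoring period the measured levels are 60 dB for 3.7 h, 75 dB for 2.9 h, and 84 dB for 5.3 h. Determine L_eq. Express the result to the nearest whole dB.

L_eq = 10·log₁₀[(1/T)·Σ tᵢ·10^(Lᵢ/10)] with T = 11.9 h.
Σ tᵢ·10^(Lᵢ/10) = 3.7·10^(60/10) + 2.9·10^(75/10) + 5.3·10^(84/10) = 1.427e+09.
L_eq = 10·log₁₀(1.427e+09/11.9) = 80.79 dB.

81 dB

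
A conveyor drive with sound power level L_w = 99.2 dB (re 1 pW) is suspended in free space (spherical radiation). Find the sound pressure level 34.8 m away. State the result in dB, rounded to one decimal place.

57.4 dB

The power spreads over a sphere of area 4π·r², so L_p = L_w − 10·log₁₀(4π·r²).
4π·r² = 1.522e+04 m², 10·log₁₀ of that is 41.824 dB.
L_p = 99.2 − 41.824 = 57.38 dB.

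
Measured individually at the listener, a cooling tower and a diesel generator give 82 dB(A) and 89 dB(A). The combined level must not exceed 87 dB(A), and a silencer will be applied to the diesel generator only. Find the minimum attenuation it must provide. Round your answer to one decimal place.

Fixed contribution from the other source: Σ 10^(L/10) = 10^(82/10) = 1.585e+08 (82.00 dB(A)).
To meet 87 dB(A) overall, the treated diesel generator may contribute at most 10^(87/10) − 1.585e+08 = 3.427e+08, i.e. 85.35 dB(A).
Required insertion loss = 89 − 85.35 = 3.65 dB.

3.7 dB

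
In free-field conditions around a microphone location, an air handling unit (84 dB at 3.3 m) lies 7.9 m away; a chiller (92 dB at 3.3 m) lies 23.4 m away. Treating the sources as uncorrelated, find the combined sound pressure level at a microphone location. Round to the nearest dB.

Apply inverse-square spreading to bring every level to the receiver, then sum 10^(L/10).
air handling unit: 84 − 20·log₁₀(7.9/3.3) = 84 − 7.58 = 76.42 dB.
chiller: 92 − 20·log₁₀(23.4/3.3) = 92 − 17.01 = 74.99 dB.
Σ 10^(L/10) = 7.535e+07 → L_total = 10·log₁₀(7.535e+07) = 78.77 dB.

79 dB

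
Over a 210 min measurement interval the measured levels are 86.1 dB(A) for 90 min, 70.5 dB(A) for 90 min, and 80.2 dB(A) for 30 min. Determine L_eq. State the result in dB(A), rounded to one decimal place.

The energy average is taken in the linear domain: L_eq = 10·log₁₀[(Σ tᵢ·10^(Lᵢ/10))/T], T = 210 min.
Σ tᵢ·10^(Lᵢ/10) = 90·10^(86.1/10) + 90·10^(70.5/10) + 30·10^(80.2/10) = 4.082e+10.
L_eq = 10·log₁₀(4.082e+10/210) = 82.89 dB(A).

82.9 dB(A)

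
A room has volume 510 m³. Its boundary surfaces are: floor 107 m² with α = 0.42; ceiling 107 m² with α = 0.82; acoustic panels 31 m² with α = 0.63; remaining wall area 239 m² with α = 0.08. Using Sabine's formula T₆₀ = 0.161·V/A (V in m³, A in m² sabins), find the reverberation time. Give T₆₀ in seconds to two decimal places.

Total absorption A = 107·0.42 + 107·0.82 + 31·0.63 + 239·0.08 = 171.33 m² sabins.
T₆₀ = 0.161·V/A = 0.161·510/171.33 = 0.479 s.

0.48 s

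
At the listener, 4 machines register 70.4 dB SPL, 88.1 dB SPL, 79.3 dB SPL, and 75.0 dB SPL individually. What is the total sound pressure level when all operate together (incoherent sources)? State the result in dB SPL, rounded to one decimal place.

88.9 dB SPL

Incoherent sources combine by intensity addition: L_total = 10·log₁₀(Σ 10^(L_i/10)).
Σ 10^(L/10) = 10^(70.4/10) + 10^(88.1/10) + 10^(79.3/10) + 10^(75.0/10) = 7.734e+08.
L_total = 10·log₁₀(7.734e+08) = 88.88 dB SPL.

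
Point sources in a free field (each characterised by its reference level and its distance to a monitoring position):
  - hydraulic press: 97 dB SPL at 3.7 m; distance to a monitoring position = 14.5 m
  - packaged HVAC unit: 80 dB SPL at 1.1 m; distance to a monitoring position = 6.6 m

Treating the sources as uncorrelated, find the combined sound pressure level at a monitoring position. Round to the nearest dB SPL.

85 dB SPL

First find each source's level at the receiver (point-source: −20·log₁₀(r/r_ref)), then combine on an intensity basis.
hydraulic press: 97 − 20·log₁₀(14.5/3.7) = 97 − 11.86 = 85.14 dB SPL.
packaged HVAC unit: 80 − 20·log₁₀(6.6/1.1) = 80 − 15.56 = 64.44 dB SPL.
Σ 10^(L/10) = 3.291e+08 → L_total = 10·log₁₀(3.291e+08) = 85.17 dB SPL.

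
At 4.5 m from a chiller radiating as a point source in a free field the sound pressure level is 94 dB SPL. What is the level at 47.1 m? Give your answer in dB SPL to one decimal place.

73.6 dB SPL

Point-source attenuation: ΔL = 20·log₁₀(r₂/r₁) = 20·log₁₀(47.1/4.5) = 20.396 dB.
L₂ = 94 − 20·log₁₀(47.1/4.5) = 94 − 20.396 = 73.60 dB SPL.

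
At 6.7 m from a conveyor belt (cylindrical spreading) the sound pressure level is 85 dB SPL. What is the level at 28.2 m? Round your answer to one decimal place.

For a line source, L₂ = L₁ − 10·log₁₀(r₂/r₁).
L₂ = 85 − 10·log₁₀(28.2/6.7) = 85 − 6.242 = 78.76 dB SPL.

78.8 dB SPL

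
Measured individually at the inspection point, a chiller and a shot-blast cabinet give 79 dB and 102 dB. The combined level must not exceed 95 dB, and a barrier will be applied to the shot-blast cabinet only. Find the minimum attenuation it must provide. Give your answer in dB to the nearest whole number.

The untreated sources together contribute 10^(79/10) = 7.943e+07, i.e. 79.00 dB.
The limit corresponds to 10^(95/10) = 3.162e+09; subtracting the fixed part leaves 3.083e+09 for the shot-blast cabinet, i.e. 94.89 dB.
So the shot-blast cabinet must be reduced from 102 to 94.89 dB: IL = 7.11 dB.

7 dB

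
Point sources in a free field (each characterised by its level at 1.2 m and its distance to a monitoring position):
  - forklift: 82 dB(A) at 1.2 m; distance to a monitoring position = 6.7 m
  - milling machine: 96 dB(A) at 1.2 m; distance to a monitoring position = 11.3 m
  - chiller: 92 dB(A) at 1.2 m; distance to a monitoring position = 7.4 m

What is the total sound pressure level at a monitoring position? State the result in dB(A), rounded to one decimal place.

79.6 dB(A)

Apply inverse-square spreading to bring every level to the receiver, then sum 10^(L/10).
forklift: 82 − 20·log₁₀(6.7/1.2) = 82 − 14.94 = 67.06 dB(A).
milling machine: 96 − 20·log₁₀(11.3/1.2) = 96 − 19.48 = 76.52 dB(A).
chiller: 92 − 20·log₁₀(7.4/1.2) = 92 − 15.80 = 76.20 dB(A).
Σ 10^(L/10) = 9.166e+07 → L_total = 10·log₁₀(9.166e+07) = 79.62 dB(A).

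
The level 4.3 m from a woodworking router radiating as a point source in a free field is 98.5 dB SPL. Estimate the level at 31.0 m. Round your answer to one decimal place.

Spherical spreading from a point source gives a 20·log₁₀(r₂/r₁) drop.
L₂ = 98.5 − 20·log₁₀(31.0/4.3) = 98.5 − 17.158 = 81.34 dB SPL.

81.3 dB SPL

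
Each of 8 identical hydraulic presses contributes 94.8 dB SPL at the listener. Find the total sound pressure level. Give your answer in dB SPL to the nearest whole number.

104 dB SPL

L_total = L₁ + 10·log₁₀ N for N identical incoherent sources.
L_total = 94.8 + 10·log₁₀(8) = 94.8 + 9.031 = 103.83 dB SPL.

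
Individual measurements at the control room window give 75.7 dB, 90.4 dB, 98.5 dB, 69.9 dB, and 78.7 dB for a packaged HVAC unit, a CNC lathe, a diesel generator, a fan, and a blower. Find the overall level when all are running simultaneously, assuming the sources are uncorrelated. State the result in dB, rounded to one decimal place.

Incoherent sources combine by intensity addition: L_total = 10·log₁₀(Σ 10^(L_i/10)).
Σ 10^(L/10) = 10^(75.7/10) + 10^(90.4/10) + 10^(98.5/10) + 10^(69.9/10) + 10^(78.7/10) = 8.297e+09.
L_total = 10·log₁₀(8.297e+09) = 99.19 dB.

99.2 dB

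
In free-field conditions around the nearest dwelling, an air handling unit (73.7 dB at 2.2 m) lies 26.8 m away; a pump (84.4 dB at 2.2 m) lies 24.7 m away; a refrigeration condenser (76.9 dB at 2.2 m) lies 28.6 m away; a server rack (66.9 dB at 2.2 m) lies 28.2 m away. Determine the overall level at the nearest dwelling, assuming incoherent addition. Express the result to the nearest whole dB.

First find each source's level at the receiver (point-source: −20·log₁₀(r/r_ref)), then combine on an intensity basis.
air handling unit: 73.7 − 20·log₁₀(26.8/2.2) = 73.7 − 21.71 = 51.99 dB.
pump: 84.4 − 20·log₁₀(24.7/2.2) = 84.4 − 21.01 = 63.39 dB.
refrigeration condenser: 76.9 − 20·log₁₀(28.6/2.2) = 76.9 − 22.28 = 54.62 dB.
server rack: 66.9 − 20·log₁₀(28.2/2.2) = 66.9 − 22.16 = 44.74 dB.
Σ 10^(L/10) = 2.663e+06 → L_total = 10·log₁₀(2.663e+06) = 64.25 dB.

64 dB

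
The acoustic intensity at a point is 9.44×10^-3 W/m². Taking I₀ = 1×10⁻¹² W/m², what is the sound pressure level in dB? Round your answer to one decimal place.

L = 10·log₁₀(I/I₀) = 10·log₁₀(9.44×10^-3/10⁻¹²) = 10·log₁₀(9.44×10^9).
L = 10·(0.9750 + 9) = 99.75 dB.

99.7 dB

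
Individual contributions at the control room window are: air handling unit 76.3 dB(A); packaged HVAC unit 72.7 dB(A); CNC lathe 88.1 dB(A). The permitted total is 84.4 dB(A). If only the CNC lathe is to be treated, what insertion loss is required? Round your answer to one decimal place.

Everything except the CNC lathe sums to 10^(76.3/10) + 10^(72.7/10) = 6.128e+07 in linear terms, 77.87 dB(A).
The limit corresponds to 10^(84.4/10) = 2.754e+08; subtracting the fixed part leaves 2.141e+08 for the CNC lathe, i.e. 83.31 dB(A).
So the CNC lathe must be reduced from 88.1 to 83.31 dB(A): IL = 4.79 dB.

4.8 dB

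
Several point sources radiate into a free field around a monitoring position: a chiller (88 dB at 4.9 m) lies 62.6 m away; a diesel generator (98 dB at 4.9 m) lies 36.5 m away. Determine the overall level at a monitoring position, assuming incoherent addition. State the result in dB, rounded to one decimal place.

80.7 dB

First find each source's level at the receiver (point-source: −20·log₁₀(r/r_ref)), then combine on an intensity basis.
chiller: 88 − 20·log₁₀(62.6/4.9) = 88 − 22.13 = 65.87 dB.
diesel generator: 98 − 20·log₁₀(36.5/4.9) = 98 − 17.44 = 80.56 dB.
Σ 10^(L/10) = 1.176e+08 → L_total = 10·log₁₀(1.176e+08) = 80.70 dB.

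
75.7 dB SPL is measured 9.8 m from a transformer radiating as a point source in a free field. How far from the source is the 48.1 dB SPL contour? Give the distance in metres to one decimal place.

The 27.6 dB drop corresponds to a distance ratio of 10^(27.6/20) for a point source.
r₂ = 9.8·10^((75.7−48.1)/20) = 9.8·10^(27.6/20) = 235.09 m.

235.1 m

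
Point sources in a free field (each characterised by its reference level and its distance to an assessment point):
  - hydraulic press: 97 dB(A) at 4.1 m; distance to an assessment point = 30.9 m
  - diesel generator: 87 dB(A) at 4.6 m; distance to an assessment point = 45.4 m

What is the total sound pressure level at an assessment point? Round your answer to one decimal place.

Propagate each source to the receiver with L = L_ref − 20·log₁₀(r/r_ref), then add intensities.
hydraulic press: 97 − 20·log₁₀(30.9/4.1) = 97 − 17.54 = 79.46 dB(A).
diesel generator: 87 − 20·log₁₀(45.4/4.6) = 87 − 19.89 = 67.11 dB(A).
Σ 10^(L/10) = 9.338e+07 → L_total = 10·log₁₀(9.338e+07) = 79.70 dB(A).

79.7 dB(A)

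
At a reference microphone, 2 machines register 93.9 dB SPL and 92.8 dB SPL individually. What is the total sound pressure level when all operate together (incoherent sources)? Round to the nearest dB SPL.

96 dB SPL

For uncorrelated sources the intensities add, so convert each level to linear form, sum, and take 10·log₁₀ of the total.
Σ 10^(L/10) = 10^(93.9/10) + 10^(92.8/10) = 4.360e+09.
L_total = 10·log₁₀(4.360e+09) = 96.40 dB SPL.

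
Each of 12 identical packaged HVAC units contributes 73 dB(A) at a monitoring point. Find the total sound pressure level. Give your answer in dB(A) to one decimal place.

83.8 dB(A)

L_total = L₁ + 10·log₁₀ N for N identical incoherent sources.
L_total = 73 + 10·log₁₀(12) = 73 + 10.792 = 83.79 dB(A).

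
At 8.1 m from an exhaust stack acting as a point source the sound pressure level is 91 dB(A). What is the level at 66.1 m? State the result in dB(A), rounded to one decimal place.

Point-source attenuation: ΔL = 20·log₁₀(r₂/r₁) = 20·log₁₀(66.1/8.1) = 18.234 dB.
L₂ = 91 − 20·log₁₀(66.1/8.1) = 91 − 18.234 = 72.77 dB(A).

72.8 dB(A)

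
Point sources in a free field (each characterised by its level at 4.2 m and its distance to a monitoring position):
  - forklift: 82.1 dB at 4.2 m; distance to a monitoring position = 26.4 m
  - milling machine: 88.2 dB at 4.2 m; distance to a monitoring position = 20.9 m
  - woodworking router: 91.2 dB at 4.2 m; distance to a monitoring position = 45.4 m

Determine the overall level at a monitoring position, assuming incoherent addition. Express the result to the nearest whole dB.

76 dB

Apply inverse-square spreading to bring every level to the receiver, then sum 10^(L/10).
forklift: 82.1 − 20·log₁₀(26.4/4.2) = 82.1 − 15.97 = 66.13 dB.
milling machine: 88.2 − 20·log₁₀(20.9/4.2) = 88.2 − 13.94 = 74.26 dB.
woodworking router: 91.2 − 20·log₁₀(45.4/4.2) = 91.2 − 20.68 = 70.52 dB.
Σ 10^(L/10) = 4.207e+07 → L_total = 10·log₁₀(4.207e+07) = 76.24 dB.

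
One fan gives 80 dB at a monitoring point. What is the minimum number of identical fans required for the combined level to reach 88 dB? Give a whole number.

The shortfall is 88 − 80 = 8.0 dB, and N units add 10·log₁₀ N, so need 10·log₁₀ N ≥ 8.0.
N ≥ 10^(8.0/10) = 6.310, so N = 7.

7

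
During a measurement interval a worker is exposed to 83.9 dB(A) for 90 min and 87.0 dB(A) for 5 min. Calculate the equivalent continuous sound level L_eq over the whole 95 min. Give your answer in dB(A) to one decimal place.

Weight each interval's intensity by its duration and average over T = 95 min:
Σ tᵢ·10^(Lᵢ/10) = 90·10^(83.9/10) + 5·10^(87.0/10) = 2.460e+10.
L_eq = 10·log₁₀(2.460e+10/95) = 84.13 dB(A).

84.1 dB(A)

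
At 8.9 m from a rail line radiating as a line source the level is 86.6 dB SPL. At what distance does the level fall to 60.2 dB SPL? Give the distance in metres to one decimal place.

The 26.4 dB drop corresponds to a distance ratio of 10^(26.4/10) for a line source.
r₂ = 8.9·10^((86.6−60.2)/10) = 8.9·10^(26.4/10) = 3884.99 m.

3885.0 m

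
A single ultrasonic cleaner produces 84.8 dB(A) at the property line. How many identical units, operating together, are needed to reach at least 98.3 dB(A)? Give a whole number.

N identical sources give L₁ + 10·log₁₀ N, so require 10·log₁₀ N ≥ 98.3 − 84.8 = 13.5 dB.
N ≥ 10^(13.5/10) = 22.387, so N = 23.

23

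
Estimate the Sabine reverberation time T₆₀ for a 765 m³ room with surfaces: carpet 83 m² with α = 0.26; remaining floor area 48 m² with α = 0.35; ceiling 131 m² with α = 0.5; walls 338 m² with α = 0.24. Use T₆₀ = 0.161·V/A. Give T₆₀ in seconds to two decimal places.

0.67 s

A = Σ Sᵢαᵢ = 83·0.26 + 48·0.35 + 131·0.5 + 338·0.24 = 185.00 m².
T₆₀ = 0.161 × 765 / 185.00 = 0.666 s.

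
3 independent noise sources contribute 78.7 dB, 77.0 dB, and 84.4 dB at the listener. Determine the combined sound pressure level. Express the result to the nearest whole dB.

For uncorrelated sources the intensities add, so convert each level to linear form, sum, and take 10·log₁₀ of the total.
Σ 10^(L/10) = 10^(78.7/10) + 10^(77.0/10) + 10^(84.4/10) = 3.997e+08.
L_total = 10·log₁₀(3.997e+08) = 86.02 dB.

86 dB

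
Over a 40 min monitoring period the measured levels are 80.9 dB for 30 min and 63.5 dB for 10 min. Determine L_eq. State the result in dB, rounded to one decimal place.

79.7 dB

The energy average is taken in the linear domain: L_eq = 10·log₁₀[(Σ tᵢ·10^(Lᵢ/10))/T], T = 40 min.
Σ tᵢ·10^(Lᵢ/10) = 30·10^(80.9/10) + 10·10^(63.5/10) = 3.713e+09.
L_eq = 10·log₁₀(3.713e+09/40) = 79.68 dB.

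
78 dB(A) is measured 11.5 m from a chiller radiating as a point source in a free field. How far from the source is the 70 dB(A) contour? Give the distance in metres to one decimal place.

28.9 m

For a point source L₁ − L₂ = 20·log₁₀(r₂/r₁), so r₂ = r₁·10^((L₁−L₂)/20).
r₂ = 11.5·10^((78−70)/20) = 11.5·10^(8.0/20) = 28.89 m.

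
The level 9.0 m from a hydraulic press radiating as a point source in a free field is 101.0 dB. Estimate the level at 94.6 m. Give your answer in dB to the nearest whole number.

For a point source, L₂ = L₁ − 20·log₁₀(r₂/r₁).
L₂ = 101.0 − 20·log₁₀(94.6/9.0) = 101.0 − 20.433 = 80.57 dB.

81 dB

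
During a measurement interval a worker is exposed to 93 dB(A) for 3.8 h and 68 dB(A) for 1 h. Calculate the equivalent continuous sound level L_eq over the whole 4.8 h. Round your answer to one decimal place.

92.0 dB(A)

L_eq = 10·log₁₀[(1/T)·Σ tᵢ·10^(Lᵢ/10)] with T = 4.8 h.
Σ tᵢ·10^(Lᵢ/10) = 3.8·10^(93/10) + 1·10^(68/10) = 7.588e+09.
L_eq = 10·log₁₀(7.588e+09/4.8) = 91.99 dB(A).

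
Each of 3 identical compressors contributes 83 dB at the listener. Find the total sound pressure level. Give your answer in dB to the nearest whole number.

With 3 equal, uncorrelated contributions the intensity is 3× that of one unit, giving a rise of 10·log₁₀ 3.
L_total = 83 + 10·log₁₀(3) = 83 + 4.771 = 87.77 dB.

88 dB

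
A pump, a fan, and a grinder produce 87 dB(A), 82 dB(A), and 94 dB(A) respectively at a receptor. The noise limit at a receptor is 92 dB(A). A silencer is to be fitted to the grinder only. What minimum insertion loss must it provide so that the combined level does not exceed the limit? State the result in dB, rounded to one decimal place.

4.3 dB

Everything except the grinder sums to 10^(87/10) + 10^(82/10) = 6.597e+08 in linear terms, 88.19 dB(A).
To meet 92 dB(A) overall, the treated grinder may contribute at most 10^(92/10) − 6.597e+08 = 9.252e+08, i.e. 89.66 dB(A).
Required insertion loss = 94 − 89.66 = 4.34 dB.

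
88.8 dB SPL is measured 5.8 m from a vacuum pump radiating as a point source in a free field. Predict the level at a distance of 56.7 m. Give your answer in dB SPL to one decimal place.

Spherical spreading from a point source gives a 20·log₁₀(r₂/r₁) drop.
L₂ = 88.8 − 20·log₁₀(56.7/5.8) = 88.8 − 19.803 = 69.00 dB SPL.

69.0 dB SPL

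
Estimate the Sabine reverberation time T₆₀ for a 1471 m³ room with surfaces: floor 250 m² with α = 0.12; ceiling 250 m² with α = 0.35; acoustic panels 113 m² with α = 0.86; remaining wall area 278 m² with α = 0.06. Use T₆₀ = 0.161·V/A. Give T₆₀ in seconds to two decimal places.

1.02 s

A = Σ Sᵢαᵢ = 250·0.12 + 250·0.35 + 113·0.86 + 278·0.06 = 231.36 m².
T₆₀ = 0.161 × 1471 / 231.36 = 1.024 s.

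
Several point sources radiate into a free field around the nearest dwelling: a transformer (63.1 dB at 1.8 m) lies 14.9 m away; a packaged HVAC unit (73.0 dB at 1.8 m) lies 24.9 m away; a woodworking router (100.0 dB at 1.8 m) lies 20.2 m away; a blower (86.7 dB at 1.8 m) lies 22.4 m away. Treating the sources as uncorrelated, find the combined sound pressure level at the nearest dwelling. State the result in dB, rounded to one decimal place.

First find each source's level at the receiver (point-source: −20·log₁₀(r/r_ref)), then combine on an intensity basis.
transformer: 63.1 − 20·log₁₀(14.9/1.8) = 63.1 − 18.36 = 44.74 dB.
packaged HVAC unit: 73.0 − 20·log₁₀(24.9/1.8) = 73.0 − 22.82 = 50.18 dB.
woodworking router: 100.0 − 20·log₁₀(20.2/1.8) = 100.0 − 21.00 = 79.00 dB.
blower: 86.7 − 20·log₁₀(22.4/1.8) = 86.7 − 21.90 = 64.80 dB.
Σ 10^(L/10) = 8.256e+07 → L_total = 10·log₁₀(8.256e+07) = 79.17 dB.

79.2 dB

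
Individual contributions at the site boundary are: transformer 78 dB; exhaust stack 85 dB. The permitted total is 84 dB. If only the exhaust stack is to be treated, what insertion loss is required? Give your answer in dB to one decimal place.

Fixed contribution from the other source: Σ 10^(L/10) = 10^(78/10) = 6.310e+07 (78.00 dB).
The limit corresponds to 10^(84/10) = 2.512e+08; subtracting the fixed part leaves 1.881e+08 for the exhaust stack, i.e. 82.74 dB.
So the exhaust stack must be reduced from 85 to 82.74 dB: IL = 2.26 dB.

2.3 dB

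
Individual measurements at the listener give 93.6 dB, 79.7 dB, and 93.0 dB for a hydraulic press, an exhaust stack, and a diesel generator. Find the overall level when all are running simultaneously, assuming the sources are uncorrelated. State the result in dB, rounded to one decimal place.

For uncorrelated sources the intensities add, so convert each level to linear form, sum, and take 10·log₁₀ of the total.
Σ 10^(L/10) = 10^(93.6/10) + 10^(79.7/10) + 10^(93.0/10) = 4.379e+09.
L_total = 10·log₁₀(4.379e+09) = 96.41 dB.

96.4 dB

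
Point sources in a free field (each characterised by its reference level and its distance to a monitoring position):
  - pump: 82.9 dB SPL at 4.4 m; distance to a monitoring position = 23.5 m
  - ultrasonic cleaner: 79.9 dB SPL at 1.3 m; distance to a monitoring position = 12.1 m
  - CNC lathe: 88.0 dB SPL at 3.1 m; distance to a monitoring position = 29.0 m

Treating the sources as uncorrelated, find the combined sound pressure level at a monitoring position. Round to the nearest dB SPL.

72 dB SPL

Propagate each source to the receiver with L = L_ref − 20·log₁₀(r/r_ref), then add intensities.
pump: 82.9 − 20·log₁₀(23.5/4.4) = 82.9 − 14.55 = 68.35 dB SPL.
ultrasonic cleaner: 79.9 − 20·log₁₀(12.1/1.3) = 79.9 − 19.38 = 60.52 dB SPL.
CNC lathe: 88.0 − 20·log₁₀(29.0/3.1) = 88.0 − 19.42 = 68.58 dB SPL.
Σ 10^(L/10) = 1.517e+07 → L_total = 10·log₁₀(1.517e+07) = 71.81 dB SPL.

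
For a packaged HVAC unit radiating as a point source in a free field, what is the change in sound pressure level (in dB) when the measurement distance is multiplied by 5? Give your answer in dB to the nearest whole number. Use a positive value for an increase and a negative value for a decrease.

A point source loses 6 dB per doubling of distance; generally ΔL = −20·log₁₀(r₂/r₁).
ΔL = −20·log₁₀(5) = -13.98 dB.

-14 dB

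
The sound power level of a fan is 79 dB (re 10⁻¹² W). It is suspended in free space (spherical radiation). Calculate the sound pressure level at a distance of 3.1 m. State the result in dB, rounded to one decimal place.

58.2 dB

L_p = L_w − 10·log₁₀(4π·r²) with r = 3.1 m.
4π·r² = 120.8 m², 10·log₁₀ of that is 20.819 dB.
L_p = 79 − 20.819 = 58.18 dB.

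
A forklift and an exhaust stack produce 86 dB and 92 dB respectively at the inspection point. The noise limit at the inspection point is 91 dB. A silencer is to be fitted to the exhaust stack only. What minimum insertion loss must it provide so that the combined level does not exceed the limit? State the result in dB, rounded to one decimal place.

2.7 dB

The untreated sources together contribute 10^(86/10) = 3.981e+08, i.e. 86.00 dB.
The limit corresponds to 10^(91/10) = 1.259e+09; subtracting the fixed part leaves 8.608e+08 for the exhaust stack, i.e. 89.35 dB.
So the exhaust stack must be reduced from 92 to 89.35 dB: IL = 2.65 dB.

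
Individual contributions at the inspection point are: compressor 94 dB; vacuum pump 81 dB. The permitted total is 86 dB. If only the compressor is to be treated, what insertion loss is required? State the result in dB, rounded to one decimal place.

Fixed contribution from the other source: Σ 10^(L/10) = 10^(81/10) = 1.259e+08 (81.00 dB).
To meet 86 dB overall, the treated compressor may contribute at most 10^(86/10) − 1.259e+08 = 2.722e+08, i.e. 84.35 dB.
Required insertion loss = 94 − 84.35 = 9.65 dB.

9.7 dB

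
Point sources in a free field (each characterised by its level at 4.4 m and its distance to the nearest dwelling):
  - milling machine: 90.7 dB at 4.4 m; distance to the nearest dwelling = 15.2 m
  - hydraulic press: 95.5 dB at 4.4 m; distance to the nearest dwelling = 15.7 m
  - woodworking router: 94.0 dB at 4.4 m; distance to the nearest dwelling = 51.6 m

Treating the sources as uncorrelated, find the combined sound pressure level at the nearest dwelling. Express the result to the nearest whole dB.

86 dB

First find each source's level at the receiver (point-source: −20·log₁₀(r/r_ref)), then combine on an intensity basis.
milling machine: 90.7 − 20·log₁₀(15.2/4.4) = 90.7 − 10.77 = 79.93 dB.
hydraulic press: 95.5 − 20·log₁₀(15.7/4.4) = 95.5 − 11.05 = 84.45 dB.
woodworking router: 94.0 − 20·log₁₀(51.6/4.4) = 94.0 − 21.38 = 72.62 dB.
Σ 10^(L/10) = 3.954e+08 → L_total = 10·log₁₀(3.954e+08) = 85.97 dB.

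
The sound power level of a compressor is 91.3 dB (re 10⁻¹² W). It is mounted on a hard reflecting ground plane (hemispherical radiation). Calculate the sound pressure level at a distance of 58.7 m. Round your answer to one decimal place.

L_p = L_w − 10·log₁₀(2π·r²) with r = 58.7 m.
2π·r² = 2.165e+04 m², 10·log₁₀ of that is 43.355 dB.
L_p = 91.3 − 43.355 = 47.95 dB.

47.9 dB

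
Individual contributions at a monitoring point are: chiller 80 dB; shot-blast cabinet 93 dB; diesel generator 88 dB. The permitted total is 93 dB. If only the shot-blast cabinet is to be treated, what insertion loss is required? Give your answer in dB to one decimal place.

Fixed contribution from the other sources: Σ 10^(L/10) = 10^(80/10) + 10^(88/10) = 7.310e+08 (88.64 dB).
The limit corresponds to 10^(93/10) = 1.995e+09; subtracting the fixed part leaves 1.264e+09 for the shot-blast cabinet, i.e. 91.02 dB.
So the shot-blast cabinet must be reduced from 93 to 91.02 dB: IL = 1.98 dB.

2.0 dB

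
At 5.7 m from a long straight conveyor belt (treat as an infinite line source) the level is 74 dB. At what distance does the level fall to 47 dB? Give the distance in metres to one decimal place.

The 27.0 dB drop corresponds to a distance ratio of 10^(27.0/10) for a line source.
r₂ = 5.7·10^((74−47)/10) = 5.7·10^(27.0/10) = 2856.77 m.

2856.8 m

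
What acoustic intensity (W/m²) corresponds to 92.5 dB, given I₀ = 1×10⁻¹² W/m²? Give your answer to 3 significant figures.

0.00178 W/m²

I/I₀ = 10^(92.5/10) = 1.778e+09, so I = 1.778e+09 × 10⁻¹² W/m².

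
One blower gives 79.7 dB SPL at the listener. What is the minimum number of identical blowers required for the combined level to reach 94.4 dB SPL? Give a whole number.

30

N identical sources give L₁ + 10·log₁₀ N, so require 10·log₁₀ N ≥ 94.4 − 79.7 = 14.7 dB.
N ≥ 10^(14.7/10) = 29.512, so N = 30.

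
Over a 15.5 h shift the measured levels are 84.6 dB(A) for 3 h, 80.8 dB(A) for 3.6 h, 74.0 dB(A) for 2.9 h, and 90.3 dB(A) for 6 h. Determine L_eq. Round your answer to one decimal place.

L_eq = 10·log₁₀[(1/T)·Σ tᵢ·10^(Lᵢ/10)] with T = 15.5 h.
Σ tᵢ·10^(Lᵢ/10) = 3·10^(84.6/10) + 3.6·10^(80.8/10) + 2.9·10^(74.0/10) + 6·10^(90.3/10) = 7.800e+09.
L_eq = 10·log₁₀(7.800e+09/15.5) = 87.02 dB(A).

87.0 dB(A)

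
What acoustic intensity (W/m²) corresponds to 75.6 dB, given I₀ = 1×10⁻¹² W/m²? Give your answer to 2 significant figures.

I/I₀ = 10^(75.6/10) = 3.631e+07, so I = 3.631e+07 × 10⁻¹² W/m².

3.6e-05 W/m²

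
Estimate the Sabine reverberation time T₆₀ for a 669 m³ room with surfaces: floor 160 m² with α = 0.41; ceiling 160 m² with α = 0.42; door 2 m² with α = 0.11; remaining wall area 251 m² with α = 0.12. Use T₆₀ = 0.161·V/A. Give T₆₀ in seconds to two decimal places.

0.66 s

Summing Sᵢαᵢ: 160·0.41 + 160·0.42 + 2·0.11 + 251·0.12 = 163.14 m².
T₆₀ = 0.161·V/A = 0.161·669/163.14 = 0.660 s.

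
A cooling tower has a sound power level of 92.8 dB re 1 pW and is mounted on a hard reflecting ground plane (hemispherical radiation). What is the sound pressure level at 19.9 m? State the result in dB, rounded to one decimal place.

58.8 dB

Free-field hemispherical radiation: L_p = L_w − 10·log₁₀(2π·r²), r = 19.9 m.
2π·r² = 2488 m², 10·log₁₀ of that is 33.959 dB.
L_p = 92.8 − 33.959 = 58.84 dB.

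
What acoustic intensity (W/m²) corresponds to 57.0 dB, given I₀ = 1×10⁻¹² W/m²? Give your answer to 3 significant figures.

5.01e-07 W/m²

I = I₀·10^(L/10) = 10⁻¹² × 10^(57.0/10) = 10^(-6.300).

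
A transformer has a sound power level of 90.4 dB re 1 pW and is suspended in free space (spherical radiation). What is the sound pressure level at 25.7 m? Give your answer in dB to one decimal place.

L_p = L_w − 10·log₁₀(4π·r²) with r = 25.7 m.
4π·r² = 8300 m², 10·log₁₀ of that is 39.191 dB.
L_p = 90.4 − 39.191 = 51.21 dB.

51.2 dB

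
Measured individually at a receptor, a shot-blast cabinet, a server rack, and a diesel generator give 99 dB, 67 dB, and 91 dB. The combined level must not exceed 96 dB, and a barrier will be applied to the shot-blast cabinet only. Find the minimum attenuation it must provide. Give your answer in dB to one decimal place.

Fixed contribution from the other sources: Σ 10^(L/10) = 10^(67/10) + 10^(91/10) = 1.264e+09 (91.02 dB).
The limit corresponds to 10^(96/10) = 3.981e+09; subtracting the fixed part leaves 2.717e+09 for the shot-blast cabinet, i.e. 94.34 dB.
Required insertion loss = 99 − 94.34 = 4.66 dB.

4.7 dB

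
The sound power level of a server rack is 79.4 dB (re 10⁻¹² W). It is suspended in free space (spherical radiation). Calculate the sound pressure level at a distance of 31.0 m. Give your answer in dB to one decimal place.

L_p = L_w − 10·log₁₀(4π·r²) with r = 31.0 m.
4π·r² = 1.208e+04 m², 10·log₁₀ of that is 40.819 dB.
L_p = 79.4 − 40.819 = 38.58 dB.

38.6 dB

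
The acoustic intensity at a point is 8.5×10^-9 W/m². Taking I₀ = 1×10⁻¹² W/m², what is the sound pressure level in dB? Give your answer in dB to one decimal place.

I/I₀ = 8.5×10^-9/10⁻¹² = 8.5×10^3, and L = 10·log₁₀(I/I₀).
L = 10·(0.9294 + 3) = 39.29 dB.

39.3 dB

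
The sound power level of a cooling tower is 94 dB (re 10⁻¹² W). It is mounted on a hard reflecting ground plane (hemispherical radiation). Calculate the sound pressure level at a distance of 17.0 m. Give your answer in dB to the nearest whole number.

The power spreads over a hemisphere of area 2π·r², so L_p = L_w − 10·log₁₀(2π·r²).
2π·r² = 1816 m², 10·log₁₀ of that is 32.591 dB.
L_p = 94 − 32.591 = 61.41 dB.

61 dB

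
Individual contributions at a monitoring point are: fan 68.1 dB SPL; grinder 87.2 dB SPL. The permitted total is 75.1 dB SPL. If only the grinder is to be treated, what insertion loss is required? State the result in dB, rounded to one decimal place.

13.1 dB

Everything except the grinder sums to 10^(68.1/10) = 6.457e+06 in linear terms, 68.10 dB SPL.
To meet 75.1 dB SPL overall, the treated grinder may contribute at most 10^(75.1/10) − 6.457e+06 = 2.590e+07, i.e. 74.13 dB SPL.
Required insertion loss = 87.2 − 74.13 = 13.07 dB.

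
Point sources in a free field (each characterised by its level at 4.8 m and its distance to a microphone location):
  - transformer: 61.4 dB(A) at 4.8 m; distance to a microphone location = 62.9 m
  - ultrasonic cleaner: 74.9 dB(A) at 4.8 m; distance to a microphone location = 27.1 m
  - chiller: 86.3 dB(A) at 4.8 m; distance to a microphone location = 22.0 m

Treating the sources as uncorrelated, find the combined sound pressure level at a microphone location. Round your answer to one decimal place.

Propagate each source to the receiver with L = L_ref − 20·log₁₀(r/r_ref), then add intensities.
transformer: 61.4 − 20·log₁₀(62.9/4.8) = 61.4 − 22.35 = 39.05 dB(A).
ultrasonic cleaner: 74.9 − 20·log₁₀(27.1/4.8) = 74.9 − 15.03 = 59.87 dB(A).
chiller: 86.3 − 20·log₁₀(22.0/4.8) = 86.3 − 13.22 = 73.08 dB(A).
Σ 10^(L/10) = 2.128e+07 → L_total = 10·log₁₀(2.128e+07) = 73.28 dB(A).

73.3 dB(A)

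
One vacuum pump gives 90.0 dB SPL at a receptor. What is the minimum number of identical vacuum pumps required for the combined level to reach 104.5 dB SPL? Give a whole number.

Need L₁ + 10·log₁₀ N ≥ 104.5, i.e. log₁₀ N ≥ 1.45.
N ≥ 10^(14.5/10) = 28.184, so N = 29.

29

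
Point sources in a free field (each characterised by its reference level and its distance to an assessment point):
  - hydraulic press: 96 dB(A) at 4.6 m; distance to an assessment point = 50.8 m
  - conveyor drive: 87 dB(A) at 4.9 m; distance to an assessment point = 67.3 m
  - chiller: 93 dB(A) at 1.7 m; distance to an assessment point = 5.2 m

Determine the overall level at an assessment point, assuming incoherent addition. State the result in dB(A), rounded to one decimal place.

84.0 dB(A)

Apply inverse-square spreading to bring every level to the receiver, then sum 10^(L/10).
hydraulic press: 96 − 20·log₁₀(50.8/4.6) = 96 − 20.86 = 75.14 dB(A).
conveyor drive: 87 − 20·log₁₀(67.3/4.9) = 87 − 22.76 = 64.24 dB(A).
chiller: 93 − 20·log₁₀(5.2/1.7) = 93 − 9.71 = 83.29 dB(A).
Σ 10^(L/10) = 2.486e+08 → L_total = 10·log₁₀(2.486e+08) = 83.95 dB(A).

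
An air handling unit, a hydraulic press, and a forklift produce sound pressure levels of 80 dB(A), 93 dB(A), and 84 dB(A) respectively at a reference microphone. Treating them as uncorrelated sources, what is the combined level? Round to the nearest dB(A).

94 dB(A)

For uncorrelated sources the intensities add, so convert each level to linear form, sum, and take 10·log₁₀ of the total.
Σ 10^(L/10) = 10^(80/10) + 10^(93/10) + 10^(84/10) = 2.346e+09.
L_total = 10·log₁₀(2.346e+09) = 93.70 dB(A).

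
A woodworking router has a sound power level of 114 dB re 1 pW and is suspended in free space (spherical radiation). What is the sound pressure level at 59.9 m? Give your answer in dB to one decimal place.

67.5 dB

The power spreads over a sphere of area 4π·r², so L_p = L_w − 10·log₁₀(4π·r²).
4π·r² = 4.509e+04 m², 10·log₁₀ of that is 46.541 dB.
L_p = 114 − 46.541 = 67.46 dB.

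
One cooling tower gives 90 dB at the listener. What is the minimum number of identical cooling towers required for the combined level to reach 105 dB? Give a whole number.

Need L₁ + 10·log₁₀ N ≥ 105, i.e. log₁₀ N ≥ 1.50.
N ≥ 10^(15.0/10) = 31.623, so N = 32.

32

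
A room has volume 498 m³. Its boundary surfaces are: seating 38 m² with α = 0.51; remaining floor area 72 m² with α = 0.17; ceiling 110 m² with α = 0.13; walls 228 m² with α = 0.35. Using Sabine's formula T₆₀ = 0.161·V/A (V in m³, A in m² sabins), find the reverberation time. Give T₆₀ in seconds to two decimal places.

Total absorption A = 38·0.51 + 72·0.17 + 110·0.13 + 228·0.35 = 125.72 m² sabins.
T₆₀ = 0.161·V/A = 0.161·498/125.72 = 0.638 s.

0.64 s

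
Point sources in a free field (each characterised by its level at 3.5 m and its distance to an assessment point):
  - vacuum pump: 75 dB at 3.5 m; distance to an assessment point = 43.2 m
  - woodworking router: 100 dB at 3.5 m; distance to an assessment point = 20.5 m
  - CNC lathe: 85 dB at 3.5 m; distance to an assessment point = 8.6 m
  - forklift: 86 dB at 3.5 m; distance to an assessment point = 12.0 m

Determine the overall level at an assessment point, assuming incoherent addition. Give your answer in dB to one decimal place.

85.8 dB

Propagate each source to the receiver with L = L_ref − 20·log₁₀(r/r_ref), then add intensities.
vacuum pump: 75 − 20·log₁₀(43.2/3.5) = 75 − 21.83 = 53.17 dB.
woodworking router: 100 − 20·log₁₀(20.5/3.5) = 100 − 15.35 = 84.65 dB.
CNC lathe: 85 − 20·log₁₀(8.6/3.5) = 85 − 7.81 = 77.19 dB.
forklift: 86 − 20·log₁₀(12.0/3.5) = 86 − 10.70 = 75.30 dB.
Σ 10^(L/10) = 3.779e+08 → L_total = 10·log₁₀(3.779e+08) = 85.77 dB.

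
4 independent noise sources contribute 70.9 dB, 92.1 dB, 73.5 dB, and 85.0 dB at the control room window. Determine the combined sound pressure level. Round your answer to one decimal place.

For uncorrelated sources the intensities add, so convert each level to linear form, sum, and take 10·log₁₀ of the total.
Σ 10^(L/10) = 10^(70.9/10) + 10^(92.1/10) + 10^(73.5/10) + 10^(85.0/10) = 1.973e+09.
L_total = 10·log₁₀(1.973e+09) = 92.95 dB.

93.0 dB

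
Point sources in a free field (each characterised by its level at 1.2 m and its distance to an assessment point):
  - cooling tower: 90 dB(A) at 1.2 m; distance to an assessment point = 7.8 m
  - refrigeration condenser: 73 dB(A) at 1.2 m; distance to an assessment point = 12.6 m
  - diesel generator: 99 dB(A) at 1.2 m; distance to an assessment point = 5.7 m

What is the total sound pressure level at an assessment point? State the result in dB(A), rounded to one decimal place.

85.8 dB(A)

Propagate each source to the receiver with L = L_ref − 20·log₁₀(r/r_ref), then add intensities.
cooling tower: 90 − 20·log₁₀(7.8/1.2) = 90 − 16.26 = 73.74 dB(A).
refrigeration condenser: 73 − 20·log₁₀(12.6/1.2) = 73 − 20.42 = 52.58 dB(A).
diesel generator: 99 − 20·log₁₀(5.7/1.2) = 99 − 13.53 = 85.47 dB(A).
Σ 10^(L/10) = 3.759e+08 → L_total = 10·log₁₀(3.759e+08) = 85.75 dB(A).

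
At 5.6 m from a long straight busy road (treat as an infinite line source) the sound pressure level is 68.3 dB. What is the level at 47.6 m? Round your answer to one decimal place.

For a line source, L₂ = L₁ − 10·log₁₀(r₂/r₁).
L₂ = 68.3 − 10·log₁₀(47.6/5.6) = 68.3 − 9.294 = 59.01 dB.

59.0 dB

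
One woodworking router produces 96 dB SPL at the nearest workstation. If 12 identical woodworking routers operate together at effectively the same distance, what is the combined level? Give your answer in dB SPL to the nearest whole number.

107 dB SPL

N identical incoherent sources raise the level by 10·log₁₀ N.
L_total = 96 + 10·log₁₀(12) = 96 + 10.792 = 106.79 dB SPL.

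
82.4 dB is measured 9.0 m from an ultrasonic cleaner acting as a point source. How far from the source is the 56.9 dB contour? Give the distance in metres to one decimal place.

For a point source L₁ − L₂ = 20·log₁₀(r₂/r₁), so r₂ = r₁·10^((L₁−L₂)/20).
r₂ = 9.0·10^((82.4−56.9)/20) = 9.0·10^(25.5/20) = 169.53 m.

169.5 m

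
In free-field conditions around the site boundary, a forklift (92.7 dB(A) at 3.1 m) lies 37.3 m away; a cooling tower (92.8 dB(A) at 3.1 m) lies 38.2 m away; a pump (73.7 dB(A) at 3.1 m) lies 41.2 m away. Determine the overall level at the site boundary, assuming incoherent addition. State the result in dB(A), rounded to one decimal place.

Propagate each source to the receiver with L = L_ref − 20·log₁₀(r/r_ref), then add intensities.
forklift: 92.7 − 20·log₁₀(37.3/3.1) = 92.7 − 21.61 = 71.09 dB(A).
cooling tower: 92.8 − 20·log₁₀(38.2/3.1) = 92.8 − 21.81 = 70.99 dB(A).
pump: 73.7 − 20·log₁₀(41.2/3.1) = 73.7 − 22.47 = 51.23 dB(A).
Σ 10^(L/10) = 2.554e+07 → L_total = 10·log₁₀(2.554e+07) = 74.07 dB(A).

74.1 dB(A)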